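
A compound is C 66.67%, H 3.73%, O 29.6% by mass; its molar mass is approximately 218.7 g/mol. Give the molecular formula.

Assume 100 g: 66.67 g C, 3.73 g H, 29.6 g O.
Moles — C: 66.67 / 12.01 = 5.551 mol; H: 3.73 / 1.008 = 3.7 mol; O: 29.6 / 16.00 = 1.85 mol
Smallest is O at 1.85 mol; normalising gives C 3.001, H 2.000, O 1.000
Ratio ≈ 3:2:1, so the empirical formula is C3H2O
Empirical-formula mass = 54.05 g/mol
n = 218.7 / 54.05 = 4.05 ≈ 4
Molecular formula = (C3H2O)×4 = C12H8O4

C12H8O4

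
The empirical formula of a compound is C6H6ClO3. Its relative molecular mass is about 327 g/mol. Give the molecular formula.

Empirical-formula mass = 161.56 g/mol
n = 327 / 161.56 = 2.02 ≈ 2
Molecular formula = (C6H6ClO3)2 = C12H12Cl2O6

C12H12Cl2O6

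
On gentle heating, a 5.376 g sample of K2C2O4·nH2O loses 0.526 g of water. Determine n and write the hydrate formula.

Mass of anhydrous K2C2O4 = 5.376 − 0.526 = 4.85 g
mol H2O = 0.526 / 18.02 = 0.02919
Molar mass of K2C2O4 = 166.22 g/mol → mol K2C2O4 = 4.85 / 166.22 = 0.02918
n = 0.02919 / 0.02918 = 1.00 ≈ 1 → K2C2O4·H2O

K2C2O4·H2O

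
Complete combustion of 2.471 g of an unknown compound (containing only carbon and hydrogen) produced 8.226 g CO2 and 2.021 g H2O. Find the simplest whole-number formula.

mol C = 8.226 / 44.01 = 0.1869; mass C = 0.1869 × 12.01 = 2.245 g
mol H = 2 × (2.021 / 18.02) = 0.2243; mass H = 0.2243 × 1.008 = 0.2261 g
Ratios (÷ 0.1869): C 1.000, H 1.200
×5: C 5.00, H 6.00 → C5H6

C5H6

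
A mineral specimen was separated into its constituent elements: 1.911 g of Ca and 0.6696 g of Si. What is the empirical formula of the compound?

Ca: 1.911 g ÷ 40.08 g/mol = 0.04768 mol
Si: 0.6696 g ÷ 28.09 g/mol = 0.02384 mol
Smallest is Si at 0.02384 mol; normalising gives Ca 2.000, Si 1.000
→ Ca2Si

Ca2Si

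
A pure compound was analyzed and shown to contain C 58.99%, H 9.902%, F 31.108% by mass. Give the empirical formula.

Assume 100 g: 58.99 g C, 9.902 g H, 31.108 g F.
Moles — C: 58.99 / 12.01 = 4.912 mol; H: 9.902 / 1.008 = 9.823 mol; F: 31.108 / 19.00 = 1.637 mol
Divide by the smallest (1.637 mol F): C 3.000, H 6.000, F 1.000
→ C3H6F

C3H6F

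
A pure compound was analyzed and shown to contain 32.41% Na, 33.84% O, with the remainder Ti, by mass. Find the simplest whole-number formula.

Assume 100 g: 32.41 g Na, 33.84 g O, 33.75 g Ti.
Na: 32.41 g ÷ 22.99 g/mol = 1.41 mol
O: 33.84 g ÷ 16.00 g/mol = 2.115 mol
Ti: 33.75 g ÷ 47.87 g/mol = 0.705 mol
Smallest is Ti at 0.705 mol; normalising gives Na 2.000, O 3.000, Ti 1.000
≈ 2:3:1 → Na2O3Ti

Na2O3Ti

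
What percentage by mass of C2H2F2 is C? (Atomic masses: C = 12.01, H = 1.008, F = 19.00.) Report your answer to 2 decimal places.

37.51%

Molar mass = 2(12.01) + 2(1.008) + 2(19.00) = 64.036 g/mol
Mass of C per mole = 2 × 12.01 = 24.020 g
% C = 24.020 / 64.036 × 100 = 37.51%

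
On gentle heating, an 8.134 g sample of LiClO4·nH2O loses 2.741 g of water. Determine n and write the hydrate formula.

LiClO4·3H2O

Mass of anhydrous LiClO4 = 8.134 − 2.741 = 5.393 g
mol H2O = 2.741 / 18.02 = 0.1521
Molar mass of LiClO4 = 106.39 g/mol → mol LiClO4 = 5.393 / 106.39 = 0.05069
n = 0.1521 / 0.05069 = 3.00 ≈ 3 → LiClO4·3H2O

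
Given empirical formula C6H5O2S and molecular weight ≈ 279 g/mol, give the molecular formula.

Empirical-formula mass = 141.17 g/mol
n = 279 / 141.17 = 1.98 ≈ 2
Molecular formula = (C6H5O2S)2 = C12H10O4S2

C12H10O4S2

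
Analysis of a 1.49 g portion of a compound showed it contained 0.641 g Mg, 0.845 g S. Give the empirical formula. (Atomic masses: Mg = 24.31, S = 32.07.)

Mg: 0.641 g ÷ 24.31 g/mol = 0.02637 mol
S: 0.845 g ÷ 32.07 g/mol = 0.02635 mol
Divide by the smallest (0.02635 mol S): Mg 1.001, S 1.000
≈ 1:1 → MgS

MgS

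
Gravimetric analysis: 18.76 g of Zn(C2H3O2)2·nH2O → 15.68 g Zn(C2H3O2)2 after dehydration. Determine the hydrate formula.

Zn(C2H3O2)2·2H2O

Mass of water lost = 18.76 − 15.68 = 3.08 g → 3.08 / 18.02 = 0.1709 mol H2O
Molar mass of Zn(C2H3O2)2 = 183.47 g/mol → mol Zn(C2H3O2)2 = 15.68 / 183.47 = 0.08546
n = 0.1709 / 0.08546 = 2.00 ≈ 2 → Zn(C2H3O2)2·2H2O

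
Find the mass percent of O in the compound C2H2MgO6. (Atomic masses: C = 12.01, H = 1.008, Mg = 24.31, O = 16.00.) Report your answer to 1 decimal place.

Molar mass = 2(12.01) + 2(1.008) + 1(24.31) + 6(16.00) = 146.346 g/mol
Mass of O per mole = 6 × 16.00 = 96.000 g
% O = 96.000 / 146.346 × 100 = 65.6%

65.6%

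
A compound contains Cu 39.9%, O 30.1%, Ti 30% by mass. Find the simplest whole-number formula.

Assume 100 g: 39.9 g Cu, 30.1 g O, 30 g Ti.
Cu: 39.9 g ÷ 63.55 g/mol = 0.6279 mol
O: 30.1 g ÷ 16.00 g/mol = 1.881 mol
Ti: 30 g ÷ 47.87 g/mol = 0.6267 mol
Divide by the smallest (0.6267 mol Ti): Cu 1.002, O 3.002, Ti 1.000
Ratio ≈ 1:3:1, so the empirical formula is CuO3Ti

CuO3Ti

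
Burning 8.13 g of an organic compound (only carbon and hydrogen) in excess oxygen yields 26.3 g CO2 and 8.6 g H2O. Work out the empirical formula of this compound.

mol C = 26.3 / 44.01 = 0.5976; mass C = 0.5976 × 12.01 = 7.177 g
mol H = 2 × (8.6 / 18.02) = 0.9545; mass H = 0.9545 × 1.008 = 0.9621 g
Smallest is C at 0.5976 mol; normalising gives C 1.000, H 1.597
Scaling by 5: C 5.00, H 7.99 → C5H8

C5H8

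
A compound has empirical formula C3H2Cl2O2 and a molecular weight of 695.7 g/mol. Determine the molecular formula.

C15H10Cl10O10

Empirical-formula mass = 140.95 g/mol
n = 695.7 / 140.95 = 4.94 ≈ 5
Molecular formula = (C3H2Cl2O2)5 = C15H10Cl10O10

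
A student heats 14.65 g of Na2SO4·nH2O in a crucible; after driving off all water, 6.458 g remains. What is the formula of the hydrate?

Na2SO4·10H2O

Mass of water lost = 14.65 − 6.458 = 8.192 g → 8.192 / 18.02 = 0.4546 mol H2O
Molar mass of Na2SO4 = 142.05 g/mol → mol Na2SO4 = 6.458 / 142.05 = 0.04546
n = 0.4546 / 0.04546 = 10.00 ≈ 10 → Na2SO4·10H2O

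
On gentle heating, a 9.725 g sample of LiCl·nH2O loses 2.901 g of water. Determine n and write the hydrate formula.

LiCl·H2O

Mass of anhydrous LiCl = 9.725 − 2.901 = 6.824 g
mol H2O = 2.901 / 18.02 = 0.161
Molar mass of LiCl = 42.39 g/mol → mol LiCl = 6.824 / 42.39 = 0.161
n = 0.161 / 0.161 = 1.00 ≈ 1 → LiCl·H2O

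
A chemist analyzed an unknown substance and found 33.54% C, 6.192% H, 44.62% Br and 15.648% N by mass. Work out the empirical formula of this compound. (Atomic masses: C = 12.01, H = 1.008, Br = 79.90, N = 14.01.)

Assume 100 g: 33.54 g C, 6.192 g H, 44.62 g Br, 15.648 g N.
n(C) = 33.54/12.01 = 2.793, n(H) = 6.192/1.008 = 6.143, n(Br) = 44.62/79.90 = 0.5584, n(N) = 15.648/14.01 = 1.117
Divide by the smallest (0.5584 mol Br): C 5.001, H 11.000, Br 1.000, N 2.000
→ C5H11BrN2

C5H11BrN2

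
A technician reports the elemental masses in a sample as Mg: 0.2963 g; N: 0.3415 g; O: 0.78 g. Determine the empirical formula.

Moles — Mg: 0.2963 / 24.31 = 0.01219 mol; N: 0.3415 / 14.01 = 0.02438 mol; O: 0.78 / 16.00 = 0.04875 mol
Smallest is Mg at 0.01219 mol; normalising gives Mg 1.000, N 2.000, O 4.000
≈ 1:2:4 → MgN2O4

MgN2O4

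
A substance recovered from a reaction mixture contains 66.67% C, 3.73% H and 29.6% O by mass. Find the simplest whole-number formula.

Assume 100 g: 66.67 g C, 3.73 g H, 29.6 g O.
n(C) = 66.67/12.01 = 5.551, n(H) = 3.73/1.008 = 3.7, n(O) = 29.6/16.00 = 1.85
Divide by the smallest (1.85 mol O): C 3.001, H 2.000, O 1.000
Ratio ≈ 3:2:1, so the empirical formula is C3H2O

C3H2O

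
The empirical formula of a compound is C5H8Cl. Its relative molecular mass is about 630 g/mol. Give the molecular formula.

Empirical-formula mass = 103.56 g/mol
n = 630 / 103.56 = 6.08 ≈ 6
Molecular formula = (C5H8Cl)6 = C30H48Cl6

C30H48Cl6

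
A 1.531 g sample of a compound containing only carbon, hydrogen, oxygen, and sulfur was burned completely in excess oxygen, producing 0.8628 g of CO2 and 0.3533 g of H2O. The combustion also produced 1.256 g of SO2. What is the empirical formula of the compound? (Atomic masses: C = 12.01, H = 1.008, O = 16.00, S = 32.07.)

CH2O2S

mol C = 0.8628 / 44.01 = 0.01960; mass C = 0.01960 × 12.01 = 0.2355 g
mol H = 2 × (0.3533 / 18.02) = 0.03921; mass H = 0.03921 × 1.008 = 0.03953 g
mol S = 1.256 / 64.07 = 0.01960; mass S = 0.6287 g
mass O = 1.531 − (0.9037) = 0.6273 g → mol O = 0.03921
Divide by the smallest (0.0196 mol S): C 1.000, H 2.000, O 2.000, S 1.000
Ratio ≈ 1:2:2:1, so the empirical formula is CH2O2S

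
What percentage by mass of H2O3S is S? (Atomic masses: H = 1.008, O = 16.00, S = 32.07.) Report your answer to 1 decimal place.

Molar mass = 2(1.008) + 3(16.00) + 1(32.07) = 82.086 g/mol
Mass of S per mole = 1 × 32.07 = 32.070 g
% S = 32.070 / 82.086 × 100 = 39.1%

39.1%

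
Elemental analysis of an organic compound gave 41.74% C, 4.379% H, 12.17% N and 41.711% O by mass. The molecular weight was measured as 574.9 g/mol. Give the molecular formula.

Assume 100 g: 41.74 g C, 4.379 g H, 12.17 g N, 41.711 g O.
Moles — C: 41.74 / 12.01 = 3.475 mol; H: 4.379 / 1.008 = 4.344 mol; N: 12.17 / 14.01 = 0.8687 mol; O: 41.711 / 16.00 = 2.607 mol
Smallest is N at 0.8687 mol; normalising gives C 4.001, H 5.001, N 1.000, O 3.001
Ratio ≈ 4:5:1:3, so the empirical formula is C4H5NO3
Empirical-formula mass = 115.09 g/mol
n = 574.9 / 115.09 = 5.00 ≈ 5
Molecular formula = (C4H5NO3)×5 = C20H25N5O15

C20H25N5O15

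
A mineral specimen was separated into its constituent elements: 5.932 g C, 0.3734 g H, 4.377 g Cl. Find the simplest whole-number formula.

C: 5.932 g ÷ 12.01 g/mol = 0.4939 mol
H: 0.3734 g ÷ 1.008 g/mol = 0.3704 mol
Cl: 4.377 g ÷ 35.45 g/mol = 0.1235 mol
Smallest is Cl at 0.1235 mol; normalising gives C 4.000, H 3.000, Cl 1.000
→ C4H3Cl

C4H3Cl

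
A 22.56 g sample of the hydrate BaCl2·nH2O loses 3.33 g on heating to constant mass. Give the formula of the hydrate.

BaCl2·2H2O

Mass of anhydrous BaCl2 = 22.56 − 3.33 = 19.23 g
mol H2O = 3.33 / 18.02 = 0.1848
Molar mass of BaCl2 = 208.23 g/mol → mol BaCl2 = 19.23 / 208.23 = 0.09235
n = 0.1848 / 0.09235 = 2.00 ≈ 2 → BaCl2·2H2O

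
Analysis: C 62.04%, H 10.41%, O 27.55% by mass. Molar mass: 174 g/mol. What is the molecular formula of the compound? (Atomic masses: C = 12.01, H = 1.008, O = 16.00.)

Assume 100 g: 62.04 g C, 10.41 g H, 27.55 g O.
Moles — C: 62.04 / 12.01 = 5.166 mol; H: 10.41 / 1.008 = 10.33 mol; O: 27.55 / 16.00 = 1.722 mol
Smallest is O at 1.722 mol; normalising gives C 3.000, H 5.998, O 1.000
≈ 3:6:1 → C3H6O
Empirical-formula mass = 58.08 g/mol
n = 174 / 58.08 = 3.00 ≈ 3
Molecular formula = (C3H6O)×3 = C9H18O3

C9H18O3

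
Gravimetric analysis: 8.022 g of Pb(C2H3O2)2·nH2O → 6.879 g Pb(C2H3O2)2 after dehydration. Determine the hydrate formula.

Mass of water lost = 8.022 − 6.879 = 1.143 g → 1.143 / 18.02 = 0.06343 mol H2O
Molar mass of Pb(C2H3O2)2 = 325.29 g/mol → mol Pb(C2H3O2)2 = 6.879 / 325.29 = 0.02115
n = 0.06343 / 0.02115 = 3.00 ≈ 3 → Pb(C2H3O2)2·3H2O

Pb(C2H3O2)2·3H2O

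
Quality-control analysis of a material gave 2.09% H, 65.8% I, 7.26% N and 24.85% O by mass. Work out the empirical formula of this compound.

Assume 100 g: 2.09 g H, 65.8 g I, 7.26 g N, 24.85 g O.
n(H) = 2.09/1.008 = 2.073, n(I) = 65.8/126.90 = 0.5185, n(N) = 7.26/14.01 = 0.5182, n(O) = 24.85/16.00 = 1.553
Smallest is N at 0.5182 mol; normalising gives H 4.001, I 1.001, N 1.000, O 2.997
≈ 4:1:1:3 → H4INO3

H4INO3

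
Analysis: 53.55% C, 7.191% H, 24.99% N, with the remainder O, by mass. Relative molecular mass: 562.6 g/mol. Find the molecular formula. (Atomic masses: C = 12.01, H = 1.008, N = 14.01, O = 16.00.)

C25H40N10O5

Assume 100 g: 53.55 g C, 7.191 g H, 24.99 g N, 14.269 g O.
n(C) = 53.55/12.01 = 4.459, n(H) = 7.191/1.008 = 7.134, n(N) = 24.99/14.01 = 1.784, n(O) = 14.269/16.00 = 0.8918
Ratios (÷ 0.8918): C 5.000, H 7.999, N 2.000, O 1.000
→ C5H8N2O
Empirical-formula mass = 112.13 g/mol
n = 562.6 / 112.13 = 5.02 ≈ 5
Molecular formula = (C5H8N2O)×5 = C25H40N10O5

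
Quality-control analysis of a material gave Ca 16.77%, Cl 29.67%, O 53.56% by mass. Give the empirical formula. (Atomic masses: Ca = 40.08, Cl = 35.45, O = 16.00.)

Assume 100 g: 16.77 g Ca, 29.67 g Cl, 53.56 g O.
Moles — Ca: 16.77 / 40.08 = 0.4184 mol; Cl: 29.67 / 35.45 = 0.837 mol; O: 53.56 / 16.00 = 3.348 mol
Smallest is Ca at 0.4184 mol; normalising gives Ca 1.000, Cl 2.000, O 8.000
Ratio ≈ 1:2:8, so the empirical formula is CaCl2O8

CaCl2O8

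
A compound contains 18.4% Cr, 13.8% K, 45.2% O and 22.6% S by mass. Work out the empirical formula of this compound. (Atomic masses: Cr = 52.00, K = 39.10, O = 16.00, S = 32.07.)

CrKO8S2

Assume 100 g: 18.4 g Cr, 13.8 g K, 45.2 g O, 22.6 g S.
Cr: 18.4 g ÷ 52.00 g/mol = 0.3538 mol
K: 13.8 g ÷ 39.10 g/mol = 0.3529 mol
O: 45.2 g ÷ 16.00 g/mol = 2.825 mol
S: 22.6 g ÷ 32.07 g/mol = 0.7047 mol
Ratios (÷ 0.3529): Cr 1.003, K 1.000, O 8.004, S 1.997
≈ 1:1:8:2 → CrKO8S2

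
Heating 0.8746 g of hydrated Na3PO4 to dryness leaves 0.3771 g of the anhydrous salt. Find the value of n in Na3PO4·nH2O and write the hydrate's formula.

Mass of water lost = 0.8746 − 0.3771 = 0.4975 g → 0.4975 / 18.02 = 0.02761 mol H2O
Molar mass of Na3PO4 = 163.94 g/mol → mol Na3PO4 = 0.3771 / 163.94 = 0.0023
n = 0.02761 / 0.0023 = 12.00 ≈ 12 → Na3PO4·12H2O

Na3PO4·12H2O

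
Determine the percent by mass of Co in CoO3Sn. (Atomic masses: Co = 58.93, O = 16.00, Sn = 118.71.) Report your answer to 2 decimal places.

26.12%

Molar mass = 1(58.93) + 3(16.00) + 1(118.71) = 225.640 g/mol
Mass of Co per mole = 1 × 58.93 = 58.930 g
% Co = 58.930 / 225.640 × 100 = 26.12%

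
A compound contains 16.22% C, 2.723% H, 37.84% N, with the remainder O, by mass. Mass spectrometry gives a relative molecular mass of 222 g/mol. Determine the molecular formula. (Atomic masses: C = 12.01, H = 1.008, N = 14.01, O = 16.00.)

C3H6N6O6

Assume 100 g: 16.22 g C, 2.723 g H, 37.84 g N, 43.217 g O.
Moles — C: 16.22 / 12.01 = 1.351 mol; H: 2.723 / 1.008 = 2.701 mol; N: 37.84 / 14.01 = 2.701 mol; O: 43.217 / 16.00 = 2.701 mol
Smallest is C at 1.351 mol; normalising gives C 1.000, H 2.000, N 2.000, O 2.000
Ratio ≈ 1:2:2:2, so the empirical formula is CH2N2O2
Empirical-formula mass = 74.05 g/mol
n = 222 / 74.05 = 3.00 ≈ 3
Molecular formula = (CH2N2O2)×3 = C3H6N6O6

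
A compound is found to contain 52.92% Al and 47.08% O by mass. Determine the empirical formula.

Al2O3

Assume 100 g: 52.92 g Al, 47.08 g O.
n(Al) = 52.92/26.98 = 1.961, n(O) = 47.08/16.00 = 2.942
Ratios (÷ 1.961): Al 1.000, O 1.500
Scaling by 2: Al 2.00, O 3.00 → Al2O3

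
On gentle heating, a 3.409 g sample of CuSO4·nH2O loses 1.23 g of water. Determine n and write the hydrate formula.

CuSO4·5H2O

Mass of anhydrous CuSO4 = 3.409 − 1.23 = 2.179 g
mol H2O = 1.23 / 18.02 = 0.06826
Molar mass of CuSO4 = 159.62 g/mol → mol CuSO4 = 2.179 / 159.62 = 0.01365
n = 0.06826 / 0.01365 = 5.00 ≈ 5 → CuSO4·5H2O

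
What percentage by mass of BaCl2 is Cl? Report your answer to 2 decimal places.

34.05%

Molar mass = 1(137.33) + 2(35.45) = 208.230 g/mol
Mass of Cl per mole = 2 × 35.45 = 70.900 g
% Cl = 70.900 / 208.230 × 100 = 34.05%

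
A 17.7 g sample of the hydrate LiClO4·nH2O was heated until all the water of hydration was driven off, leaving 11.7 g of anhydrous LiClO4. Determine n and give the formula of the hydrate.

Mass of water lost = 17.7 − 11.7 = 6 g → 6 / 18.02 = 0.333 mol H2O
Molar mass of LiClO4 = 106.39 g/mol → mol LiClO4 = 11.7 / 106.39 = 0.11
n = 0.333 / 0.11 = 3.03 ≈ 3 → LiClO4·3H2O

LiClO4·3H2O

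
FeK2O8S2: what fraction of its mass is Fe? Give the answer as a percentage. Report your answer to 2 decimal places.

Molar mass = 1(55.85) + 2(39.10) + 8(16.00) + 2(32.07) = 326.190 g/mol
Mass of Fe per mole = 1 × 55.85 = 55.850 g
% Fe = 55.850 / 326.190 × 100 = 17.12%

17.12%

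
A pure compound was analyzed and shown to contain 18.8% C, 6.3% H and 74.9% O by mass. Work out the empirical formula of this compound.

Assume 100 g: 18.8 g C, 6.3 g H, 74.9 g O.
Moles — C: 18.8 / 12.01 = 1.565 mol; H: 6.3 / 1.008 = 6.25 mol; O: 74.9 / 16.00 = 4.681 mol
Ratios (÷ 1.565): C 1.000, H 3.993, O 2.991
≈ 1:4:3 → CH4O3

CH4O3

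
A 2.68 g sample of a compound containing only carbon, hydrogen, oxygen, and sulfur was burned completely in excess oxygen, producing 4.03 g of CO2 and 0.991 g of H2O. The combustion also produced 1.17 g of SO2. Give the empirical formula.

C5H6O3S

mol C = 4.03 / 44.01 = 0.09157; mass C = 0.09157 × 12.01 = 1.100 g
mol H = 2 × (0.991 / 18.02) = 0.1100; mass H = 0.1100 × 1.008 = 0.1109 g
mol S = 1.17 / 64.07 = 0.01826; mass S = 0.5856 g
mass O = 2.68 − (1.796) = 0.8837 g → mol O = 0.05523
Divide by the smallest (0.01826 mol S): C 5.014, H 6.023, O 3.025, S 1.000
→ C5H6O3S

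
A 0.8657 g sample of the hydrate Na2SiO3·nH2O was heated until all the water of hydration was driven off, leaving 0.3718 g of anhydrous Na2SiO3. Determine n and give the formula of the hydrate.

Mass of water lost = 0.8657 − 0.3718 = 0.4939 g → 0.4939 / 18.02 = 0.02741 mol H2O
Molar mass of Na2SiO3 = 122.07 g/mol → mol Na2SiO3 = 0.3718 / 122.07 = 0.003046
n = 0.02741 / 0.003046 = 9.00 ≈ 9 → Na2SiO3·9H2O

Na2SiO3·9H2O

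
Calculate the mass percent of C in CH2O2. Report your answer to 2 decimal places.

Molar mass = 1(12.01) + 2(1.008) + 2(16.00) = 46.026 g/mol
Mass of C per mole = 1 × 12.01 = 12.010 g
% C = 12.010 / 46.026 × 100 = 26.09%

26.09%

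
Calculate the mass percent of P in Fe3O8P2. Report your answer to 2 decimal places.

17.33%

Molar mass = 3(55.85) + 8(16.00) + 2(30.97) = 357.490 g/mol
Mass of P per mole = 2 × 30.97 = 61.940 g
% P = 61.940 / 357.490 × 100 = 17.33%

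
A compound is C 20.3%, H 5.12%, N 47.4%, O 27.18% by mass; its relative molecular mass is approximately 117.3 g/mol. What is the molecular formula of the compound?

Assume 100 g: 20.3 g C, 5.12 g H, 47.4 g N, 27.18 g O.
n(C) = 20.3/12.01 = 1.69, n(H) = 5.12/1.008 = 5.079, n(N) = 47.4/14.01 = 3.383, n(O) = 27.18/16.00 = 1.699
Smallest is C at 1.69 mol; normalising gives C 1.000, H 3.005, N 2.002, O 1.005
Ratio ≈ 1:3:2:1, so the empirical formula is CH3N2O
Empirical-formula mass = 59.05 g/mol
n = 117.3 / 59.05 = 1.99 ≈ 2
Molecular formula = (CH3N2O)×2 = C2H6N4O2

C2H6N4O2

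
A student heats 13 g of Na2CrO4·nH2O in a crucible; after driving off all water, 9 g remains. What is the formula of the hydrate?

Na2CrO4·4H2O

Mass of water lost = 13 − 9 = 4 g → 4 / 18.02 = 0.222 mol H2O
Molar mass of Na2CrO4 = 161.98 g/mol → mol Na2CrO4 = 9 / 161.98 = 0.05556
n = 0.222 / 0.05556 = 4.00 ≈ 4 → Na2CrO4·4H2O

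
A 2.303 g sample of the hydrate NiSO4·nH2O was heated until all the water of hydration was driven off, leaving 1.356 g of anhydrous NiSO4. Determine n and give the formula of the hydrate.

Mass of water lost = 2.303 − 1.356 = 0.947 g → 0.947 / 18.02 = 0.05255 mol H2O
Molar mass of NiSO4 = 154.76 g/mol → mol NiSO4 = 1.356 / 154.76 = 0.008762
n = 0.05255 / 0.008762 = 6.00 ≈ 6 → NiSO4·6H2O

NiSO4·6H2O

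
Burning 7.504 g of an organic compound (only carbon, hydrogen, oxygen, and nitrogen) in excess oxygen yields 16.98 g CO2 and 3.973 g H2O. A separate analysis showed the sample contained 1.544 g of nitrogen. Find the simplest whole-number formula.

C7H8N2O

mol C = 16.98 / 44.01 = 0.3858; mass C = 0.3858 × 12.01 = 4.634 g
mol H = 2 × (3.973 / 18.02) = 0.4410; mass H = 0.4410 × 1.008 = 0.4445 g
mol N = 1.544 / 14.01 = 0.1102
mass O = 7.504 − (6.622) = 0.8818 g → mol O = 0.05511
Smallest is O at 0.05511 mol; normalising gives C 7.001, H 8.001, N 2.000, O 1.000
→ C7H8N2O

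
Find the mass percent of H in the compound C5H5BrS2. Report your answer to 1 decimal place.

Molar mass = 5(12.01) + 5(1.008) + 1(79.90) + 2(32.07) = 209.130 g/mol
Mass of H per mole = 5 × 1.008 = 5.040 g
% H = 5.040 / 209.130 × 100 = 2.4%

2.4%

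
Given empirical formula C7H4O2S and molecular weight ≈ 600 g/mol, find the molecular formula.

C28H16O8S4

Empirical-formula mass = 152.17 g/mol
n = 600 / 152.17 = 3.94 ≈ 4
Molecular formula = (C7H4O2S)4 = C28H16O8S4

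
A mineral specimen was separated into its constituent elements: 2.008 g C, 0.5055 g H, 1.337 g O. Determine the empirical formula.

Moles — C: 2.008 / 12.01 = 0.1672 mol; H: 0.5055 / 1.008 = 0.5015 mol; O: 1.337 / 16.00 = 0.08356 mol
Smallest is O at 0.08356 mol; normalising gives C 2.001, H 6.001, O 1.000
→ C2H6O

C2H6O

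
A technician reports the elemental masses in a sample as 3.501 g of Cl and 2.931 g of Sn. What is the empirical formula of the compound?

Cl4Sn

Moles — Cl: 3.501 / 35.45 = 0.09876 mol; Sn: 2.931 / 118.71 = 0.02469 mol
Ratios (÷ 0.02469): Cl 4.000, Sn 1.000
→ Cl4Sn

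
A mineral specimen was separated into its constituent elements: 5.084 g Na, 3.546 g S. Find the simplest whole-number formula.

n(Na) = 5.084/22.99 = 0.2211, n(S) = 3.546/32.07 = 0.1106
Ratios (÷ 0.1106): Na 2.000, S 1.000
→ Na2S

Na2S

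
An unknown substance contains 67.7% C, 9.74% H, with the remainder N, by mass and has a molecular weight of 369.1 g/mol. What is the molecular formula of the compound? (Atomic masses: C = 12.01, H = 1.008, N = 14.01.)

C21H36N6

Assume 100 g: 67.7 g C, 9.74 g H, 22.56 g N.
Moles — C: 67.7 / 12.01 = 5.637 mol; H: 9.74 / 1.008 = 9.663 mol; N: 22.56 / 14.01 = 1.61 mol
Divide by the smallest (1.61 mol N): C 3.501, H 6.001, N 1.000
Multiply by 2: C 7.00, H 12.00, N 2.00 → C7H12N2
Empirical-formula mass = 124.19 g/mol
n = 369.1 / 124.19 = 2.97 ≈ 3
Molecular formula = (C7H12N2)×3 = C21H36N6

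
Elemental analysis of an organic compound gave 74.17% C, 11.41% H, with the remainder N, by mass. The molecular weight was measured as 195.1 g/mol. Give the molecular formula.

Assume 100 g: 74.17 g C, 11.41 g H, 14.42 g N.
C: 74.17 g ÷ 12.01 g/mol = 6.176 mol
H: 11.41 g ÷ 1.008 g/mol = 11.32 mol
N: 14.42 g ÷ 14.01 g/mol = 1.029 mol
Ratios (÷ 1.029): C 6.000, H 10.998, N 1.000
≈ 6:11:1 → C6H11N
Empirical-formula mass = 97.16 g/mol
n = 195.1 / 97.16 = 2.01 ≈ 2
Molecular formula = (C6H11N)×2 = C12H22N2

C12H22N2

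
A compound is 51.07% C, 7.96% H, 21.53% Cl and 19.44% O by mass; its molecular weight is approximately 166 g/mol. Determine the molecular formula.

C7H13ClO2

Assume 100 g: 51.07 g C, 7.96 g H, 21.53 g Cl, 19.44 g O.
Moles — C: 51.07 / 12.01 = 4.252 mol; H: 7.96 / 1.008 = 7.897 mol; Cl: 21.53 / 35.45 = 0.6073 mol; O: 19.44 / 16.00 = 1.215 mol
Divide by the smallest (0.6073 mol Cl): C 7.002, H 13.002, Cl 1.000, O 2.001
≈ 7:13:1:2 → C7H13ClO2
Empirical-formula mass = 164.62 g/mol
n = 166 / 164.62 = 1.01 ≈ 1
Molecular formula = empirical formula = C7H13ClO2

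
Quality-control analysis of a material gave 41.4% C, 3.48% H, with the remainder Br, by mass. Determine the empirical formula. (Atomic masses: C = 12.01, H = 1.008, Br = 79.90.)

C5H5Br

Assume 100 g: 41.4 g C, 3.48 g H, 55.12 g Br.
C: 41.4 g ÷ 12.01 g/mol = 3.447 mol
H: 3.48 g ÷ 1.008 g/mol = 3.452 mol
Br: 55.12 g ÷ 79.90 g/mol = 0.6899 mol
Ratios (÷ 0.6899): C 4.997, H 5.004, Br 1.000
≈ 5:5:1 → C5H5Br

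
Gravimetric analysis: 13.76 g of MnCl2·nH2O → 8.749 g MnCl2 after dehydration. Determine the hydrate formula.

MnCl2·4H2O

Mass of water lost = 13.76 − 8.749 = 5.011 g → 5.011 / 18.02 = 0.2781 mol H2O
Molar mass of MnCl2 = 125.84 g/mol → mol MnCl2 = 8.749 / 125.84 = 0.06952
n = 0.2781 / 0.06952 = 4.00 ≈ 4 → MnCl2·4H2O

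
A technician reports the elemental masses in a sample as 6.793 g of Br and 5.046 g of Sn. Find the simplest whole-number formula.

Br2Sn

Br: 6.793 g ÷ 79.90 g/mol = 0.08502 mol
Sn: 5.046 g ÷ 118.71 g/mol = 0.04251 mol
Ratios (÷ 0.04251): Br 2.000, Sn 1.000
Ratio ≈ 2:1, so the empirical formula is Br2Sn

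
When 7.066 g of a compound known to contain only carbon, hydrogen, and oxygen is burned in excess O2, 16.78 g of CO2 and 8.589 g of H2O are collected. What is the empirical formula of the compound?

mol C = 16.78 / 44.01 = 0.3813; mass C = 0.3813 × 12.01 = 4.579 g
mol H = 2 × (8.589 / 18.02) = 0.9533; mass H = 0.9533 × 1.008 = 0.9609 g
mass O = 7.066 − (5.540) = 1.526 g → mol O = 0.09537
Smallest is O at 0.09537 mol; normalising gives C 3.998, H 9.995, O 1.000
≈ 4:10:1 → C4H10O

C4H10O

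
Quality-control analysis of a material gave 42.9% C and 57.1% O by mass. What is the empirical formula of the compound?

Assume 100 g: 42.9 g C, 57.1 g O.
C: 42.9 g ÷ 12.01 g/mol = 3.572 mol
O: 57.1 g ÷ 16.00 g/mol = 3.569 mol
Smallest is O at 3.569 mol; normalising gives C 1.001, O 1.000
→ CO

CO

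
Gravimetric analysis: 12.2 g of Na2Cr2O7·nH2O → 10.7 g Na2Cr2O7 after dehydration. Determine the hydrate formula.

Na2Cr2O7·2H2O

Mass of water lost = 12.2 − 10.7 = 1.5 g → 1.5 / 18.02 = 0.08324 mol H2O
Molar mass of Na2Cr2O7 = 261.98 g/mol → mol Na2Cr2O7 = 10.7 / 261.98 = 0.04084
n = 0.08324 / 0.04084 = 2.04 ≈ 2 → Na2Cr2O7·2H2O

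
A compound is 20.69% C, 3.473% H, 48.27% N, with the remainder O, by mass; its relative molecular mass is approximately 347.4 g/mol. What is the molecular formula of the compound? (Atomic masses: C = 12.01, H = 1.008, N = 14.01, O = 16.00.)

C6H12N12O6

Assume 100 g: 20.69 g C, 3.473 g H, 48.27 g N, 27.567 g O.
n(C) = 20.69/12.01 = 1.723, n(H) = 3.473/1.008 = 3.445, n(N) = 48.27/14.01 = 3.445, n(O) = 27.567/16.00 = 1.723
Smallest is C at 1.723 mol; normalising gives C 1.000, H 2.000, N 2.000, O 1.000
→ CH2N2O
Empirical-formula mass = 58.05 g/mol
n = 347.4 / 58.05 = 5.98 ≈ 6
Molecular formula = (CH2N2O)×6 = C6H12N12O6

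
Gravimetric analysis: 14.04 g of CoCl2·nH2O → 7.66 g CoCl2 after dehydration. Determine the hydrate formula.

Mass of water lost = 14.04 − 7.66 = 6.38 g → 6.38 / 18.02 = 0.3541 mol H2O
Molar mass of CoCl2 = 129.83 g/mol → mol CoCl2 = 7.66 / 129.83 = 0.059
n = 0.3541 / 0.059 = 6.00 ≈ 6 → CoCl2·6H2O

CoCl2·6H2O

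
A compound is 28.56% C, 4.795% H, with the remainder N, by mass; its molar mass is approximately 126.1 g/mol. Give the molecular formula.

C3H6N6

Assume 100 g: 28.56 g C, 4.795 g H, 66.645 g N.
n(C) = 28.56/12.01 = 2.378, n(H) = 4.795/1.008 = 4.757, n(N) = 66.645/14.01 = 4.757
Ratios (÷ 2.378): C 1.000, H 2.000, N 2.000
Ratio ≈ 1:2:2, so the empirical formula is CH2N2
Empirical-formula mass = 42.05 g/mol
n = 126.1 / 42.05 = 3.00 ≈ 3
Molecular formula = (CH2N2)×3 = C3H6N6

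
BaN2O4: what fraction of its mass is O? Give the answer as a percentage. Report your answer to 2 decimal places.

Molar mass = 1(137.33) + 2(14.01) + 4(16.00) = 229.350 g/mol
Mass of O per mole = 4 × 16.00 = 64.000 g
% O = 64.000 / 229.350 × 100 = 27.90%

27.90%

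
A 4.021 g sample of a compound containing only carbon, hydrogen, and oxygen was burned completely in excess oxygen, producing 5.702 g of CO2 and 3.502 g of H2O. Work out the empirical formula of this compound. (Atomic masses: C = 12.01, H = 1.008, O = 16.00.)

CH3O

mol C = 5.702 / 44.01 = 0.1296; mass C = 0.1296 × 12.01 = 1.556 g
mol H = 2 × (3.502 / 18.02) = 0.3887; mass H = 0.3887 × 1.008 = 0.3918 g
mass O = 4.021 − (1.948) = 2.073 g → mol O = 0.1296
Divide by the smallest (0.1296 mol C): C 1.000, H 3.000, O 1.000
→ CH3O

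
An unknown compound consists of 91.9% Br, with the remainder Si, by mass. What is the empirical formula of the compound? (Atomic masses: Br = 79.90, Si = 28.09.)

Br4Si

Assume 100 g: 91.9 g Br, 8.1 g Si.
Moles — Br: 91.9 / 79.90 = 1.15 mol; Si: 8.1 / 28.09 = 0.2884 mol
Smallest is Si at 0.2884 mol; normalising gives Br 3.989, Si 1.000
≈ 4:1 → Br4Si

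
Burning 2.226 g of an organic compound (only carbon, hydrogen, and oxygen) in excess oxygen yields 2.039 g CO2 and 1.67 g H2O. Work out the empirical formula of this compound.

CH4O2

mol C = 2.039 / 44.01 = 0.04633; mass C = 0.04633 × 12.01 = 0.5564 g
mol H = 2 × (1.67 / 18.02) = 0.1853; mass H = 0.1853 × 1.008 = 0.1868 g
mass O = 2.226 − (0.7433) = 1.483 g → mol O = 0.09267
Divide by the smallest (0.04633 mol C): C 1.000, H 4.001, O 2.000
Ratio ≈ 1:4:2, so the empirical formula is CH4O2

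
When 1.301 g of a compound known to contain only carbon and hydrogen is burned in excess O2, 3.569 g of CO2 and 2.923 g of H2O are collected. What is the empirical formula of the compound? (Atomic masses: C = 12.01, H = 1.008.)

mol C = 3.569 / 44.01 = 0.08110; mass C = 0.08110 × 12.01 = 0.9740 g
mol H = 2 × (2.923 / 18.02) = 0.3244; mass H = 0.3244 × 1.008 = 0.3270 g
Ratios (÷ 0.0811): C 1.000, H 4.000
≈ 1:4 → CH4

CH4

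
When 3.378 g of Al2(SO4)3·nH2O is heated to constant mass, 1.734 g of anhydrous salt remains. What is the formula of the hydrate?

Al2(SO4)3·18H2O

Mass of water lost = 3.378 − 1.734 = 1.644 g → 1.644 / 18.02 = 0.09123 mol H2O
Molar mass of Al2(SO4)3 = 342.17 g/mol → mol Al2(SO4)3 = 1.734 / 342.17 = 0.005068
n = 0.09123 / 0.005068 = 18.00 ≈ 18 → Al2(SO4)3·18H2O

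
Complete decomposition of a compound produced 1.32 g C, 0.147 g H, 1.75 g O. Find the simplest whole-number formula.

C3H4O3

n(C) = 1.32/12.01 = 0.1099, n(H) = 0.147/1.008 = 0.1458, n(O) = 1.75/16.00 = 0.1094
Ratios (÷ 0.1094): C 1.005, H 1.333, O 1.000
Scaling by 3: C 3.01, H 4.00, O 3.00 → C3H4O3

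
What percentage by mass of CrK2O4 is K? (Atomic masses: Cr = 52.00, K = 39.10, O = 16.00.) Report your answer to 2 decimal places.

40.27%

Molar mass = 1(52.00) + 2(39.10) + 4(16.00) = 194.200 g/mol
Mass of K per mole = 2 × 39.10 = 78.200 g
% K = 78.200 / 194.200 × 100 = 40.27%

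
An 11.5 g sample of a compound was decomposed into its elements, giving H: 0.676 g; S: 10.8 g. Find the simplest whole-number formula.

Moles — H: 0.676 / 1.008 = 0.6706 mol; S: 10.8 / 32.07 = 0.3368 mol
Divide by the smallest (0.3368 mol S): H 1.991, S 1.000
Ratio ≈ 2:1, so the empirical formula is H2S

H2S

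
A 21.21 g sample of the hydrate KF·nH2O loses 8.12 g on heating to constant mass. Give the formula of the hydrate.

Mass of anhydrous KF = 21.21 − 8.12 = 13.09 g
mol H2O = 8.12 / 18.02 = 0.4506
Molar mass of KF = 58.10 g/mol → mol KF = 13.09 / 58.10 = 0.2253
n = 0.4506 / 0.2253 = 2.00 ≈ 2 → KF·2H2O

KF·2H2O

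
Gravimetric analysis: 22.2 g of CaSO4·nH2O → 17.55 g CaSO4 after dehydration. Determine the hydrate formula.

CaSO4·2H2O

Mass of water lost = 22.2 − 17.55 = 4.65 g → 4.65 / 18.02 = 0.258 mol H2O
Molar mass of CaSO4 = 136.15 g/mol → mol CaSO4 = 17.55 / 136.15 = 0.1289
n = 0.258 / 0.1289 = 2.00 ≈ 2 → CaSO4·2H2O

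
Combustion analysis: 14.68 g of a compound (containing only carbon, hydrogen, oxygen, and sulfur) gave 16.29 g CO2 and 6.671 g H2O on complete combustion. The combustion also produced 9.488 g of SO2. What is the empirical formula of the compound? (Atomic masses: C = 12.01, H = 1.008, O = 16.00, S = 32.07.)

mol C = 16.29 / 44.01 = 0.3701; mass C = 0.3701 × 12.01 = 4.445 g
mol H = 2 × (6.671 / 18.02) = 0.7404; mass H = 0.7404 × 1.008 = 0.7463 g
mol S = 9.488 / 64.07 = 0.1481; mass S = 4.749 g
mass O = 14.68 − (9.941) = 4.739 g → mol O = 0.2962
Divide by the smallest (0.1481 mol S): C 2.499, H 5.000, O 2.000, S 1.000
Multiply by 2: C 5.00, H 10.00, O 4.00, S 2.00 → C5H10O4S2

C5H10O4S2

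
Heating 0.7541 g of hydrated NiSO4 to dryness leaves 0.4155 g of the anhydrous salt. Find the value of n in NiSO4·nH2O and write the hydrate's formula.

NiSO4·7H2O

Mass of water lost = 0.7541 − 0.4155 = 0.3386 g → 0.3386 / 18.02 = 0.01879 mol H2O
Molar mass of NiSO4 = 154.76 g/mol → mol NiSO4 = 0.4155 / 154.76 = 0.002685
n = 0.01879 / 0.002685 = 7.00 ≈ 7 → NiSO4·7H2O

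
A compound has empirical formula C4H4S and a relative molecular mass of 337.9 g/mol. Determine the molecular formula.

C16H16S4

Empirical-formula mass = 84.14 g/mol
n = 337.9 / 84.14 = 4.02 ≈ 4
Molecular formula = (C4H4S)4 = C16H16S4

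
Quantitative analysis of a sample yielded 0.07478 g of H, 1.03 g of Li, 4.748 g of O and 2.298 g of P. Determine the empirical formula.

HLi2O4P

Moles — H: 0.07478 / 1.008 = 0.07419 mol; Li: 1.03 / 6.94 = 0.1484 mol; O: 4.748 / 16.00 = 0.2968 mol; P: 2.298 / 30.97 = 0.0742 mol
Divide by the smallest (0.07419 mol H): H 1.000, Li 2.001, O 4.000, P 1.000
Ratio ≈ 1:2:4:1, so the empirical formula is HLi2O4P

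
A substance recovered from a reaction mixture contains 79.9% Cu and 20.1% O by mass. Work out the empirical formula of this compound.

CuO

Assume 100 g: 79.9 g Cu, 20.1 g O.
Cu: 79.9 g ÷ 63.55 g/mol = 1.257 mol
O: 20.1 g ÷ 16.00 g/mol = 1.256 mol
Ratios (÷ 1.256): Cu 1.001, O 1.000
→ CuO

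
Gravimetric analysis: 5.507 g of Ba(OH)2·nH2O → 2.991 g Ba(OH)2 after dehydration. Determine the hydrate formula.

Ba(OH)2·8H2O

Mass of water lost = 5.507 − 2.991 = 2.516 g → 2.516 / 18.02 = 0.1396 mol H2O
Molar mass of Ba(OH)2 = 171.35 g/mol → mol Ba(OH)2 = 2.991 / 171.35 = 0.01746
n = 0.1396 / 0.01746 = 8.00 ≈ 8 → Ba(OH)2·8H2O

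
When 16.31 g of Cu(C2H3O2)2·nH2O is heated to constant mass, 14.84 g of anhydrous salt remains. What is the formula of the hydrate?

Cu(C2H3O2)2·H2O

Mass of water lost = 16.31 − 14.84 = 1.47 g → 1.47 / 18.02 = 0.08158 mol H2O
Molar mass of Cu(C2H3O2)2 = 181.64 g/mol → mol Cu(C2H3O2)2 = 14.84 / 181.64 = 0.0817
n = 0.08158 / 0.0817 = 1.00 ≈ 1 → Cu(C2H3O2)2·H2O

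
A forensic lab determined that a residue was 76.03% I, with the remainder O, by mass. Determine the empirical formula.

I2O5

Assume 100 g: 76.03 g I, 23.97 g O.
Moles — I: 76.03 / 126.90 = 0.5991 mol; O: 23.97 / 16.00 = 1.498 mol
Divide by the smallest (0.5991 mol I): I 1.000, O 2.500
Multiply by 2: I 2.00, O 5.00 → I2O5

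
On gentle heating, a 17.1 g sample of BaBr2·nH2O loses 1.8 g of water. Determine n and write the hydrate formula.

Mass of anhydrous BaBr2 = 17.1 − 1.8 = 15.3 g
mol H2O = 1.8 / 18.02 = 0.09989
Molar mass of BaBr2 = 297.13 g/mol → mol BaBr2 = 15.3 / 297.13 = 0.05149
n = 0.09989 / 0.05149 = 1.94 ≈ 2 → BaBr2·2H2O

BaBr2·2H2O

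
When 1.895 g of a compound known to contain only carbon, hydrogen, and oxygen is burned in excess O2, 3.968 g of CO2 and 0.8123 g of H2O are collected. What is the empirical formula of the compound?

C2H2O

mol C = 3.968 / 44.01 = 0.09016; mass C = 0.09016 × 12.01 = 1.083 g
mol H = 2 × (0.8123 / 18.02) = 0.09016; mass H = 0.09016 × 1.008 = 0.09088 g
mass O = 1.895 − (1.174) = 0.7213 g → mol O = 0.04508
Divide by the smallest (0.04508 mol O): C 2.000, H 2.000, O 1.000
≈ 2:2:1 → C2H2O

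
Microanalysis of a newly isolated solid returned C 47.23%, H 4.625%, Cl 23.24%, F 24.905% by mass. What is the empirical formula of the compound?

Assume 100 g: 47.23 g C, 4.625 g H, 23.24 g Cl, 24.905 g F.
C: 47.23 g ÷ 12.01 g/mol = 3.933 mol
H: 4.625 g ÷ 1.008 g/mol = 4.588 mol
Cl: 23.24 g ÷ 35.45 g/mol = 0.6556 mol
F: 24.905 g ÷ 19.00 g/mol = 1.311 mol
Smallest is Cl at 0.6556 mol; normalising gives C 5.999, H 6.999, Cl 1.000, F 1.999
Ratio ≈ 6:7:1:2, so the empirical formula is C6H7ClF2

C6H7ClF2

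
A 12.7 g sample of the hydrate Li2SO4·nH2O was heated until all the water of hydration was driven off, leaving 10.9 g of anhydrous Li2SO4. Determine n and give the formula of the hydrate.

Li2SO4·H2O

Mass of water lost = 12.7 − 10.9 = 1.8 g → 1.8 / 18.02 = 0.09989 mol H2O
Molar mass of Li2SO4 = 109.95 g/mol → mol Li2SO4 = 10.9 / 109.95 = 0.09914
n = 0.09989 / 0.09914 = 1.01 ≈ 1 → Li2SO4·H2O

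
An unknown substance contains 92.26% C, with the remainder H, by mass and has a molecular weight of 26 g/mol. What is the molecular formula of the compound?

C2H2

Assume 100 g: 92.26 g C, 7.74 g H.
C: 92.26 g ÷ 12.01 g/mol = 7.682 mol
H: 7.74 g ÷ 1.008 g/mol = 7.679 mol
Ratios (÷ 7.679): C 1.000, H 1.000
Ratio ≈ 1:1, so the empirical formula is CH
Empirical-formula mass = 13.02 g/mol
n = 26 / 13.02 = 2.00 ≈ 2
Molecular formula = (CH)×2 = C2H2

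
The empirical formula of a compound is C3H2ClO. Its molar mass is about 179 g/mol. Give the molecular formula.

Empirical-formula mass = 89.50 g/mol
n = 179 / 89.50 = 2.00 ≈ 2
Molecular formula = (C3H2ClO)2 = C6H4Cl2O2

C6H4Cl2O2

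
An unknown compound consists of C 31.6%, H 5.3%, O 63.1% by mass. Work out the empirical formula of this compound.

C2H4O3

Assume 100 g: 31.6 g C, 5.3 g H, 63.1 g O.
Moles — C: 31.6 / 12.01 = 2.631 mol; H: 5.3 / 1.008 = 5.258 mol; O: 63.1 / 16.00 = 3.944 mol
Ratios (÷ 2.631): C 1.000, H 1.998, O 1.499
Scaling by 2: C 2.00, H 4.00, O 3.00 → C2H4O3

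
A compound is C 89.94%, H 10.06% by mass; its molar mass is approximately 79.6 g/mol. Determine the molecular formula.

Assume 100 g: 89.94 g C, 10.06 g H.
Moles — C: 89.94 / 12.01 = 7.489 mol; H: 10.06 / 1.008 = 9.98 mol
Smallest is C at 7.489 mol; normalising gives C 1.000, H 1.333
Scaling by 3: C 3.00, H 4.00 → C3H4
Empirical-formula mass = 40.06 g/mol
n = 79.6 / 40.06 = 1.99 ≈ 2
Molecular formula = (C3H4)×2 = C6H8

C6H8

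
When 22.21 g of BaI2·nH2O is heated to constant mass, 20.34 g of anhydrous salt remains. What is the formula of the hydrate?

Mass of water lost = 22.21 − 20.34 = 1.87 g → 1.87 / 18.02 = 0.1038 mol H2O
Molar mass of BaI2 = 391.13 g/mol → mol BaI2 = 20.34 / 391.13 = 0.052
n = 0.1038 / 0.052 = 2.00 ≈ 2 → BaI2·2H2O

BaI2·2H2O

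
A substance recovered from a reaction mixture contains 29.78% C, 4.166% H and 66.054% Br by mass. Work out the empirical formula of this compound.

Assume 100 g: 29.78 g C, 4.166 g H, 66.054 g Br.
n(C) = 29.78/12.01 = 2.48, n(H) = 4.166/1.008 = 4.133, n(Br) = 66.054/79.90 = 0.8267
Ratios (÷ 0.8267): C 2.999, H 4.999, Br 1.000
Ratio ≈ 3:5:1, so the empirical formula is C3H5Br

C3H5Br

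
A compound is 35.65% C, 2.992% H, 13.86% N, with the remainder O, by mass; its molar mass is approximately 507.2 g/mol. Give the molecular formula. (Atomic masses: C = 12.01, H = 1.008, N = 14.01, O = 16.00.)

C15H15N5O15

Assume 100 g: 35.65 g C, 2.992 g H, 13.86 g N, 47.498 g O.
Moles — C: 35.65 / 12.01 = 2.968 mol; H: 2.992 / 1.008 = 2.968 mol; N: 13.86 / 14.01 = 0.9893 mol; O: 47.498 / 16.00 = 2.969 mol
Ratios (÷ 0.9893): C 3.000, H 3.000, N 1.000, O 3.001
≈ 3:3:1:3 → C3H3NO3
Empirical-formula mass = 101.06 g/mol
n = 507.2 / 101.06 = 5.02 ≈ 5
Molecular formula = (C3H3NO3)×5 = C15H15N5O15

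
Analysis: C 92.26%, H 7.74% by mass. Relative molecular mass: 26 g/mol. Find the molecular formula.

C2H2

Assume 100 g: 92.26 g C, 7.74 g H.
C: 92.26 g ÷ 12.01 g/mol = 7.682 mol
H: 7.74 g ÷ 1.008 g/mol = 7.679 mol
Divide by the smallest (7.679 mol H): C 1.000, H 1.000
Ratio ≈ 1:1, so the empirical formula is CH
Empirical-formula mass = 13.02 g/mol
n = 26 / 13.02 = 2.00 ≈ 2
Molecular formula = (CH)×2 = C2H2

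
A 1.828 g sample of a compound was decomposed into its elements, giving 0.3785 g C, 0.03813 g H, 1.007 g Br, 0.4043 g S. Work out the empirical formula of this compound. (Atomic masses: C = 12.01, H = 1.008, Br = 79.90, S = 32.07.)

n(C) = 0.3785/12.01 = 0.03152, n(H) = 0.03813/1.008 = 0.03783, n(Br) = 1.007/79.90 = 0.0126, n(S) = 0.4043/32.07 = 0.01261
Ratios (÷ 0.0126): C 2.501, H 3.001, Br 1.000, S 1.000
×2: C 5.00, H 6.00, Br 2.00, S 2.00 → C5H6Br2S2

C5H6Br2S2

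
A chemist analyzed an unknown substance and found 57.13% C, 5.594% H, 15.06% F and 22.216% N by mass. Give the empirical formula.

C6H7FN2

Assume 100 g: 57.13 g C, 5.594 g H, 15.06 g F, 22.216 g N.
Moles — C: 57.13 / 12.01 = 4.757 mol; H: 5.594 / 1.008 = 5.55 mol; F: 15.06 / 19.00 = 0.7926 mol; N: 22.216 / 14.01 = 1.586 mol
Smallest is F at 0.7926 mol; normalising gives C 6.001, H 7.001, F 1.000, N 2.001
→ C6H7FN2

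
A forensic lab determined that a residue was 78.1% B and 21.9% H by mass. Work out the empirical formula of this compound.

Assume 100 g: 78.1 g B, 21.9 g H.
B: 78.1 g ÷ 10.81 g/mol = 7.225 mol
H: 21.9 g ÷ 1.008 g/mol = 21.73 mol
Smallest is B at 7.225 mol; normalising gives B 1.000, H 3.007
Ratio ≈ 1:3, so the empirical formula is BH3

BH3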